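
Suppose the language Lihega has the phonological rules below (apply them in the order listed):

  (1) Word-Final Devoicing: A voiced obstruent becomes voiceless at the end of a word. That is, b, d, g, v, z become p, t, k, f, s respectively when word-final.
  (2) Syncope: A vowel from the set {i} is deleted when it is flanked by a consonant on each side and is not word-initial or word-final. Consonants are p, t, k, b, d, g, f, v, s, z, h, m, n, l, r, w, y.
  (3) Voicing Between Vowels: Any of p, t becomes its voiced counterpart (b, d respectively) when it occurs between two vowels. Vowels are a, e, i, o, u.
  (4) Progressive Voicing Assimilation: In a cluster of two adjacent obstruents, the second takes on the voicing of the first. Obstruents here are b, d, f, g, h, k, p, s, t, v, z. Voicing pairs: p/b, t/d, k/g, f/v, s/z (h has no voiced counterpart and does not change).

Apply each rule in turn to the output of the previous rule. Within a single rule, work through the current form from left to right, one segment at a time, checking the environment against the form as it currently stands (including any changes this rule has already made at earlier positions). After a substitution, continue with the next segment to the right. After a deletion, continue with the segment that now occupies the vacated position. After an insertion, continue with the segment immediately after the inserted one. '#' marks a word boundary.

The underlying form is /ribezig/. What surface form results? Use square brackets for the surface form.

[rbezg]

(1) Word-Final Devoicing: [ribezig] → [ribezik]
(2) Syncope: [ribezik] → [rbezk]
(3) Voicing Between Vowels: no change — [rbezk]
(4) Progressive Voicing Assimilation: [rbezk] → [rbezg]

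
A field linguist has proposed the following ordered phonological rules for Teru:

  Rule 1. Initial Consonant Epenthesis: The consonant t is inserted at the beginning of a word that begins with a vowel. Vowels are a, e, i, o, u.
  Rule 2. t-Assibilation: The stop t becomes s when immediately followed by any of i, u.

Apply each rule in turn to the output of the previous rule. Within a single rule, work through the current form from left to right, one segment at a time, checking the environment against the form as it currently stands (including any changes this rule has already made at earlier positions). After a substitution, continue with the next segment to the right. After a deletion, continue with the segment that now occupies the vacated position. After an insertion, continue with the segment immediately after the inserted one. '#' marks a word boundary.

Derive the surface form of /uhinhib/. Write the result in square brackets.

Rule 1 Initial Consonant Epenthesis: [uhinhib] → [tuhinhib]
Rule 2 t-Assibilation: [tuhinhib] → [suhinhib]

[suhinhib]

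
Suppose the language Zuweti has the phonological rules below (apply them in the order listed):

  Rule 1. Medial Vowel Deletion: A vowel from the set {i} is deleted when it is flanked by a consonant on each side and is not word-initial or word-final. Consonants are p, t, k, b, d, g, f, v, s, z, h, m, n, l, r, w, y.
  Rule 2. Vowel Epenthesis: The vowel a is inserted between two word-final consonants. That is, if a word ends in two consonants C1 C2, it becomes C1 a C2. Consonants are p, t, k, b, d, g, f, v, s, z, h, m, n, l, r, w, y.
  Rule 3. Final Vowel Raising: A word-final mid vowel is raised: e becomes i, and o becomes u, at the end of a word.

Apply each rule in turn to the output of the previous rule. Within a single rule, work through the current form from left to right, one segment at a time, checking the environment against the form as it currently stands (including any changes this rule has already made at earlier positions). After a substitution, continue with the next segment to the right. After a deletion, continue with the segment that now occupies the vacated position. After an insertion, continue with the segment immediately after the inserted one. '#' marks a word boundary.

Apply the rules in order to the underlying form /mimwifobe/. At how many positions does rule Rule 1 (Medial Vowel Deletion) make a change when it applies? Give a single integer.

2

Rule 1 Medial Vowel Deletion: [mimwifobe] → [mmwfobe]
Rule 2 Vowel Epenthesis: no change — [mmwfobe]
Rule 3 Final Vowel Raising: [mmwfobe] → [mmwfobi]
Rule Rule 1 changed 2 position(s).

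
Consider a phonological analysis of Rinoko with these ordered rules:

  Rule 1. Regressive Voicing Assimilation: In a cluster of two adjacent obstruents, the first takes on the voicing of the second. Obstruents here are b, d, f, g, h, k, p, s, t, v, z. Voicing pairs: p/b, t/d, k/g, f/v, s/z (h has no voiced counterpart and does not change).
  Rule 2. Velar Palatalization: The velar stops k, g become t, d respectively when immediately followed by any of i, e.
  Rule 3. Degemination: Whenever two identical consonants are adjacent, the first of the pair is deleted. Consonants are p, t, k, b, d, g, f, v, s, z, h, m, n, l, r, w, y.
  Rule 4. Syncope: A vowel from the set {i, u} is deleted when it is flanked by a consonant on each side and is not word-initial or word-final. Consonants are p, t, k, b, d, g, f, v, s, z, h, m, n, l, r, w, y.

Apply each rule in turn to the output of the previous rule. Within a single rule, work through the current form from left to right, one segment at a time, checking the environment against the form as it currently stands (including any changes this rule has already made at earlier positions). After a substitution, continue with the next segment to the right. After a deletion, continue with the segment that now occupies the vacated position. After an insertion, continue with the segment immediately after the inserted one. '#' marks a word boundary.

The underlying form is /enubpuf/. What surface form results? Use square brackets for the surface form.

Rule 1 Regressive Voicing Assimilation: [enubpuf] → [enuppuf]
Rule 2 Velar Palatalization: no change — [enuppuf]
Rule 3 Degemination: [enuppuf] → [enupuf]
Rule 4 Syncope: [enupuf] → [enpf]

[enpf]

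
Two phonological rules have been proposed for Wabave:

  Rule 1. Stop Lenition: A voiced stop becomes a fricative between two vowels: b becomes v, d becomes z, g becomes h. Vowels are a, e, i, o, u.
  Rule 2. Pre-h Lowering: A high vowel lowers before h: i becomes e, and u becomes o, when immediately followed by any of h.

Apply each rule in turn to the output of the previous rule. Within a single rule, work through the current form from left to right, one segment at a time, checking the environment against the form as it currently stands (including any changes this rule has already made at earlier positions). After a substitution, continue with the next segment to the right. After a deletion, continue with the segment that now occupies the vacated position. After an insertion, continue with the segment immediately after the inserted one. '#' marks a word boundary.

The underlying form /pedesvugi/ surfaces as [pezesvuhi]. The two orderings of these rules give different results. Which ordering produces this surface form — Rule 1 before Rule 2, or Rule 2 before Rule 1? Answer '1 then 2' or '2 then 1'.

Order 1 then 2:
  1 Stop Lenition: [pedesvugi] → [pezesvuhi]
  2 Pre-h Lowering: [pezesvuhi] → [pezesvohi]
  result: [pezesvohi]
Order 2 then 1:
  2 Pre-h Lowering: no change — [pedesvugi]
  1 Stop Lenition: [pedesvugi] → [pezesvuhi]
  result: [pezesvuhi]

2 then 1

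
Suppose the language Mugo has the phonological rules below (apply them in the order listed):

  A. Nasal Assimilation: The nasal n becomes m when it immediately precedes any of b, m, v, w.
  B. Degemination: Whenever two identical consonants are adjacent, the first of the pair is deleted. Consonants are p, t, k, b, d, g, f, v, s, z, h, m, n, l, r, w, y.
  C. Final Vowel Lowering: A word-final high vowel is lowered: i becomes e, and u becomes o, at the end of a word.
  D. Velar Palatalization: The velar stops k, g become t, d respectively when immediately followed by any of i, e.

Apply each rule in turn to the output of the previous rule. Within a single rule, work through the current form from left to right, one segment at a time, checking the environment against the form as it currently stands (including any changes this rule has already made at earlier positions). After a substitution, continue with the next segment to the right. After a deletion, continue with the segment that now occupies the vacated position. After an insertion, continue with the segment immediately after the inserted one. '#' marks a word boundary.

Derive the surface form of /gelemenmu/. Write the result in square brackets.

[delememo]

A Nasal Assimilation: [gelemenmu] → [gelememmu]
B Degemination: [gelememmu] → [gelememu]
C Final Vowel Lowering: [gelememu] → [gelememo]
D Velar Palatalization: [gelememo] → [delememo]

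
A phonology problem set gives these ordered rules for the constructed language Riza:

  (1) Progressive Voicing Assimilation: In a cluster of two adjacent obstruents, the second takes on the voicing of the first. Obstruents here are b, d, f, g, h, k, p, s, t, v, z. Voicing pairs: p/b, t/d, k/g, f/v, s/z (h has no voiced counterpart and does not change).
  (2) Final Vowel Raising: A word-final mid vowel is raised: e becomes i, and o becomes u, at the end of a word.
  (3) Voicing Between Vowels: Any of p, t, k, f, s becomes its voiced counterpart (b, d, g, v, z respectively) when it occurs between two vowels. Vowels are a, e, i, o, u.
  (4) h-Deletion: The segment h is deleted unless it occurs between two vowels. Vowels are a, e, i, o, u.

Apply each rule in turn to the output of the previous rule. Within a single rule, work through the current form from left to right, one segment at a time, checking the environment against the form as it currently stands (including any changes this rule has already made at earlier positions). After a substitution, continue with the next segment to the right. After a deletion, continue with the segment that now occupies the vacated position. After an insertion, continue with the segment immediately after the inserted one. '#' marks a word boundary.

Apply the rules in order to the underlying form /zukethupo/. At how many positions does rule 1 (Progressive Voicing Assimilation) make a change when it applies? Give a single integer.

0

(1) Progressive Voicing Assimilation: no change — [zukethupo]
(2) Final Vowel Raising: [zukethupo] → [zukethupu]
(3) Voicing Between Vowels: [zukethupu] → [zugethubu]
(4) h-Deletion: [zugethubu] → [zugetubu]
Rule 1 changed 0 position(s).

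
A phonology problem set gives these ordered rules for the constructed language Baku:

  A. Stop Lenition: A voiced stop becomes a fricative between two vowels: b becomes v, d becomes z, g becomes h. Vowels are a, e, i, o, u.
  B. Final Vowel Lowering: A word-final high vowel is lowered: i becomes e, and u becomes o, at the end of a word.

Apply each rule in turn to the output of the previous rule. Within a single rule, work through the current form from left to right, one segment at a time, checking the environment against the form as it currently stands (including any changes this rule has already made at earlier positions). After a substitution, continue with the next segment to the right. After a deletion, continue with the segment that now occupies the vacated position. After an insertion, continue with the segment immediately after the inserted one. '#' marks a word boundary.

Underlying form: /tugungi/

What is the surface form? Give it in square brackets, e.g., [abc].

[tuhunge]

A Stop Lenition: [tugungi] → [tuhungi]
B Final Vowel Lowering: [tuhungi] → [tuhunge]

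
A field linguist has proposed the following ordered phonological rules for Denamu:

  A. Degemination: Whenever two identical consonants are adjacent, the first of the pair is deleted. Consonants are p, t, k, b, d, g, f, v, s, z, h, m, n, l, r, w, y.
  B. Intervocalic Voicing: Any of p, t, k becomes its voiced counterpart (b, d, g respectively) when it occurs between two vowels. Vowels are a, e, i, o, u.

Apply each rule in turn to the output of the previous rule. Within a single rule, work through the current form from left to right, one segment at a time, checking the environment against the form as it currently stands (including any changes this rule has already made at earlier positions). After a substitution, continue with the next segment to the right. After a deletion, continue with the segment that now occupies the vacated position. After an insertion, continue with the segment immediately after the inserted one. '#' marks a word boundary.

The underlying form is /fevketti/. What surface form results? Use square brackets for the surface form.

[fevkedi]

A Degemination: [fevketti] → [fevketi]
B Intervocalic Voicing: [fevketi] → [fevkedi]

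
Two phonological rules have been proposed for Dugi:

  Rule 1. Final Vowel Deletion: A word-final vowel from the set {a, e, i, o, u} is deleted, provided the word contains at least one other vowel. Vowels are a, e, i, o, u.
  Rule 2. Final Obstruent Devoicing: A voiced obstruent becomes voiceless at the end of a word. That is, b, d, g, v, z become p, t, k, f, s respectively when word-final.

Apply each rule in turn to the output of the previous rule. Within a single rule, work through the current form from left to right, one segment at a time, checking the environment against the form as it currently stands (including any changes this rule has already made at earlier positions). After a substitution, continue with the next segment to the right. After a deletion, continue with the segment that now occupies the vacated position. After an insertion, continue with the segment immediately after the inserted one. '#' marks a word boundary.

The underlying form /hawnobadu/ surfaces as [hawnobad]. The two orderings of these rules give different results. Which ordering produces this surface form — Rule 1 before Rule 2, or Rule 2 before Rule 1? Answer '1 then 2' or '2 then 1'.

Order 1 then 2:
  1 Final Vowel Deletion: [hawnobadu] → [hawnobad]
  2 Final Obstruent Devoicing: [hawnobad] → [hawnobat]
  result: [hawnobat]
Order 2 then 1:
  2 Final Obstruent Devoicing: no change — [hawnobadu]
  1 Final Vowel Deletion: [hawnobadu] → [hawnobad]
  result: [hawnobad]

2 then 1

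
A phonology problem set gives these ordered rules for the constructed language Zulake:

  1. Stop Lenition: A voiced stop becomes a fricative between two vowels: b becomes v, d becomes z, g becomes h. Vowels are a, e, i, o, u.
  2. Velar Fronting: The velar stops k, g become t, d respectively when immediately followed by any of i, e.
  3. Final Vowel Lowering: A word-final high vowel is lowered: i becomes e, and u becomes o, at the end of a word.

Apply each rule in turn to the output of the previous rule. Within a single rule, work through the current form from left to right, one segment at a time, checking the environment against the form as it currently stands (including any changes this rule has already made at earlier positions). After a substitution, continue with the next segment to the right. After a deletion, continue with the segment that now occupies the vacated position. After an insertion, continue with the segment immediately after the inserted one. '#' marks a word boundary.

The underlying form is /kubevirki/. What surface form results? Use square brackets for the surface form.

[kuvevirte]

1 Stop Lenition: [kubevirki] → [kuvevirki]
2 Velar Fronting: [kuvevirki] → [kuvevirti]
3 Final Vowel Lowering: [kuvevirti] → [kuvevirte]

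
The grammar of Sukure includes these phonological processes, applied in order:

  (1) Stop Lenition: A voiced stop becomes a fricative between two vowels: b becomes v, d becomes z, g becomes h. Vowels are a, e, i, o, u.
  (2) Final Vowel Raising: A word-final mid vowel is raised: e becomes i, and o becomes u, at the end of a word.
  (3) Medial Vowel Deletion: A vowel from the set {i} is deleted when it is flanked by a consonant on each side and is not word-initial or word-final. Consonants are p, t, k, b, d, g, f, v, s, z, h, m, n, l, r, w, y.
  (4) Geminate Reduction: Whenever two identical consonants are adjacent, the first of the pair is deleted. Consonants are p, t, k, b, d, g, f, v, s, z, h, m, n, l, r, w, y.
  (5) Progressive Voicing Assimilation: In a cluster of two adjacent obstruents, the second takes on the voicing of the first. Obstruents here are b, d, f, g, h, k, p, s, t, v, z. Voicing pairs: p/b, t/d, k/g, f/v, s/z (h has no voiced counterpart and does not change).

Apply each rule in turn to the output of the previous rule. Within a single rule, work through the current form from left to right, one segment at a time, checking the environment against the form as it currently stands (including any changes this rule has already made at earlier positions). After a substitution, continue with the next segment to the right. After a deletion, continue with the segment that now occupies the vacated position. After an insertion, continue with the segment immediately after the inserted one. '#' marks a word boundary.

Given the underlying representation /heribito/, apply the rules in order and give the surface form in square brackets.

(1) Stop Lenition: [heribito] → [herivito]
(2) Final Vowel Raising: [herivito] → [herivitu]
(3) Medial Vowel Deletion: [herivitu] → [hervtu]
(4) Geminate Reduction: no change — [hervtu]
(5) Progressive Voicing Assimilation: [hervtu] → [hervdu]

[hervdu]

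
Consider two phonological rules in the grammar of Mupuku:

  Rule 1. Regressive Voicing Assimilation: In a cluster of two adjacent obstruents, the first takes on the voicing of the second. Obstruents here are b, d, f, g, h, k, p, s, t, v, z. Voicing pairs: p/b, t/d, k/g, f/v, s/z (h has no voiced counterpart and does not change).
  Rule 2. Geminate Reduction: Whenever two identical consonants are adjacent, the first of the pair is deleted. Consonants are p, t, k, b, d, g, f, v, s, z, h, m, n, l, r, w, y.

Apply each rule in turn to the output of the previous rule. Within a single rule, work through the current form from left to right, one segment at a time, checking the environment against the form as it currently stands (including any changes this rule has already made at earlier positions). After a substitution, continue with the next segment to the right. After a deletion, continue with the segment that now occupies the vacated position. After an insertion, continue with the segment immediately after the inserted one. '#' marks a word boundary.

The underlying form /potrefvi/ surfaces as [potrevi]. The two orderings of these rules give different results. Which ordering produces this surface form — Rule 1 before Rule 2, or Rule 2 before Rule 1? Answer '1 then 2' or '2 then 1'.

1 then 2

Order 1 then 2:
  1 Regressive Voicing Assimilation: [potrefvi] → [potrevvi]
  2 Geminate Reduction: [potrevvi] → [potrevi]
  result: [potrevi]
Order 2 then 1:
  2 Geminate Reduction: no change — [potrefvi]
  1 Regressive Voicing Assimilation: [potrefvi] → [potrevvi]
  result: [potrevvi]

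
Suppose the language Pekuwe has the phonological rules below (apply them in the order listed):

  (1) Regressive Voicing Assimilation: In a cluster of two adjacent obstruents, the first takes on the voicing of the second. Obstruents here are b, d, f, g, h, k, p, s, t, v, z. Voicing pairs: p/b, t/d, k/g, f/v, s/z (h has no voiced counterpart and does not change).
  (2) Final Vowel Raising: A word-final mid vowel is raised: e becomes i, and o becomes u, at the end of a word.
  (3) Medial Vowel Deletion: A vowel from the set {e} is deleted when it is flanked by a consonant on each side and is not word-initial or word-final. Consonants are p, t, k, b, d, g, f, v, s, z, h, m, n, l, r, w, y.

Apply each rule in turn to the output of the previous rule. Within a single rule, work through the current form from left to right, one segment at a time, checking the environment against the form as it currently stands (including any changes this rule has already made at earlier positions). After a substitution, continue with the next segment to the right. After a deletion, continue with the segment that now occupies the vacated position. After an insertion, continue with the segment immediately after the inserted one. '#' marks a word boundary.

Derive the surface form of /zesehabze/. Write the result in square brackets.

(1) Regressive Voicing Assimilation: no change — [zesehabze]
(2) Final Vowel Raising: [zesehabze] → [zesehabzi]
(3) Medial Vowel Deletion: [zesehabzi] → [zshabzi]

[zshabzi]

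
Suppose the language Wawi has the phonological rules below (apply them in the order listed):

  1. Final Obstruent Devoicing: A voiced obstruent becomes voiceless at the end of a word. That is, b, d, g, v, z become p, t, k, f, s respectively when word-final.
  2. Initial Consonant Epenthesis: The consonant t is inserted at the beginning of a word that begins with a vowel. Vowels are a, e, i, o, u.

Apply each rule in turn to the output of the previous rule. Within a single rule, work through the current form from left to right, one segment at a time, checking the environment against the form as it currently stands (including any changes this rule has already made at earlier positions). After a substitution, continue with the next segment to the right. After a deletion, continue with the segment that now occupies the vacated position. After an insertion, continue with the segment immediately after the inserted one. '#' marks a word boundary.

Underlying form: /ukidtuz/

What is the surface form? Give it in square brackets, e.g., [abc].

[tukidtus]

1 Final Obstruent Devoicing: [ukidtuz] → [ukidtus]
2 Initial Consonant Epenthesis: [ukidtus] → [tukidtus]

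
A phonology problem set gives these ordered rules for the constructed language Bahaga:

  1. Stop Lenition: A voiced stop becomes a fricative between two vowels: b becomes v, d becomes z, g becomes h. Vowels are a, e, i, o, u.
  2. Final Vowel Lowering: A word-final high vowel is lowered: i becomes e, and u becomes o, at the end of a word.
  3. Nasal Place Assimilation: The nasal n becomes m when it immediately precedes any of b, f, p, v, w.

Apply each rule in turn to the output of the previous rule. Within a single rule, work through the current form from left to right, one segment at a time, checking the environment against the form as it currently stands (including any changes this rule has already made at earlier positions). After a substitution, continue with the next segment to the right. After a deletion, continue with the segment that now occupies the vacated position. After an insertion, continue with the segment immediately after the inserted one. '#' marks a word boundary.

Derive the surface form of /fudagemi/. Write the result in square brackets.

[fuzaheme]

1 Stop Lenition: [fudagemi] → [fuzahemi]
2 Final Vowel Lowering: [fuzahemi] → [fuzaheme]
3 Nasal Place Assimilation: no change — [fuzaheme]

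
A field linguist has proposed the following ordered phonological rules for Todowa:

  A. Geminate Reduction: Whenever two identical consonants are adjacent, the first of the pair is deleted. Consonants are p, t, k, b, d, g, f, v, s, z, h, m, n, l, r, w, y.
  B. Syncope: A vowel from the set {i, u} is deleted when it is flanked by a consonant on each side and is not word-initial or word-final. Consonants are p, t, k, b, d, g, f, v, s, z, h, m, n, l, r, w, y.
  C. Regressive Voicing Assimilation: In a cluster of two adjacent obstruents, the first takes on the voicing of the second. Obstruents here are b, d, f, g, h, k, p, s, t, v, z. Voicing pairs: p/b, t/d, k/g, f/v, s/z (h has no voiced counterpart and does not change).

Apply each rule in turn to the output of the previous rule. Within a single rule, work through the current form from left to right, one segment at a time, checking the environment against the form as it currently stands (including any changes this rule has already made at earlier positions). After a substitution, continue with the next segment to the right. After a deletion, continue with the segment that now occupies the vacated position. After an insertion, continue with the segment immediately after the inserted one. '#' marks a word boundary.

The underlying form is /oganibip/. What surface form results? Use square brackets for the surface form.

A Geminate Reduction: no change — [oganibip]
B Syncope: [oganibip] → [oganbp]
C Regressive Voicing Assimilation: [oganbp] → [oganpp]

[oganpp]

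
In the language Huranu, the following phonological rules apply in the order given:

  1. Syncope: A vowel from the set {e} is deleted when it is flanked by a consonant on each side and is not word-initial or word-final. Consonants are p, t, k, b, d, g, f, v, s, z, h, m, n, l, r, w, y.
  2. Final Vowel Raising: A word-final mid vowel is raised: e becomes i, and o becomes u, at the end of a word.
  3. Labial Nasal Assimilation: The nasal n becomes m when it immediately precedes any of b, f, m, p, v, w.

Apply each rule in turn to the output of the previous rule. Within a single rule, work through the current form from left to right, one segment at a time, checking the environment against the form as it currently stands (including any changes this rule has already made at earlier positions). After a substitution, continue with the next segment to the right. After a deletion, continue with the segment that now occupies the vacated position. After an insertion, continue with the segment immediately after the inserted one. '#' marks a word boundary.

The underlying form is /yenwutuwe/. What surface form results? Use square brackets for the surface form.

[ymwutuwi]

1 Syncope: [yenwutuwe] → [ynwutuwe]
2 Final Vowel Raising: [ynwutuwe] → [ynwutuwi]
3 Labial Nasal Assimilation: [ynwutuwi] → [ymwutuwi]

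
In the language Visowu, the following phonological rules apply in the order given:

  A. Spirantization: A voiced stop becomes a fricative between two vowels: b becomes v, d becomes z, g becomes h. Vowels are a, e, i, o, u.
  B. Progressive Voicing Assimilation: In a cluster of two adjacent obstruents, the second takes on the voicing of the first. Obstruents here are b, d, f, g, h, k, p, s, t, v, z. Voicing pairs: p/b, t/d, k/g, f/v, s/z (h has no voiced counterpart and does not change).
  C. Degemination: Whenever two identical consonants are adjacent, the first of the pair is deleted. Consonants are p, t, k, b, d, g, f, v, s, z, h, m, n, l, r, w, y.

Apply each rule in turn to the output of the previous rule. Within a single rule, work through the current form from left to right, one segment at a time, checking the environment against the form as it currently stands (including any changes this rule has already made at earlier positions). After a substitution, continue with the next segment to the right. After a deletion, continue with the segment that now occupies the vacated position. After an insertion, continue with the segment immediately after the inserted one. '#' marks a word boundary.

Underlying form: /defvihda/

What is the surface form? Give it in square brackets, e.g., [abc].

A Spirantization: no change — [defvihda]
B Progressive Voicing Assimilation: [defvihda] → [deffihta]
C Degemination: [deffihta] → [defihta]

[defihta]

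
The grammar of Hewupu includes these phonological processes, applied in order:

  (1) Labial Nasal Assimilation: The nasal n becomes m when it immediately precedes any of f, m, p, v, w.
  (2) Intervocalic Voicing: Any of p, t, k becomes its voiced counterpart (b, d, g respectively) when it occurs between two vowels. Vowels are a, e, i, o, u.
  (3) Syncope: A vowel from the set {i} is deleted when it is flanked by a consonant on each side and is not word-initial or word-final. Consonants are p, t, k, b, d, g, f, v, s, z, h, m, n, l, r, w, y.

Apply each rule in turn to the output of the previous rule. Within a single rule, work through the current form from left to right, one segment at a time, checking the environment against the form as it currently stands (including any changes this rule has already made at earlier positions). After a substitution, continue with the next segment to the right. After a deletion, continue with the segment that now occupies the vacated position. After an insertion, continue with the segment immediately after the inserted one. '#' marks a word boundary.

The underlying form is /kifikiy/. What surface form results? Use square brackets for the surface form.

[kfgy]

(1) Labial Nasal Assimilation: no change — [kifikiy]
(2) Intervocalic Voicing: [kifikiy] → [kifigiy]
(3) Syncope: [kifigiy] → [kfgy]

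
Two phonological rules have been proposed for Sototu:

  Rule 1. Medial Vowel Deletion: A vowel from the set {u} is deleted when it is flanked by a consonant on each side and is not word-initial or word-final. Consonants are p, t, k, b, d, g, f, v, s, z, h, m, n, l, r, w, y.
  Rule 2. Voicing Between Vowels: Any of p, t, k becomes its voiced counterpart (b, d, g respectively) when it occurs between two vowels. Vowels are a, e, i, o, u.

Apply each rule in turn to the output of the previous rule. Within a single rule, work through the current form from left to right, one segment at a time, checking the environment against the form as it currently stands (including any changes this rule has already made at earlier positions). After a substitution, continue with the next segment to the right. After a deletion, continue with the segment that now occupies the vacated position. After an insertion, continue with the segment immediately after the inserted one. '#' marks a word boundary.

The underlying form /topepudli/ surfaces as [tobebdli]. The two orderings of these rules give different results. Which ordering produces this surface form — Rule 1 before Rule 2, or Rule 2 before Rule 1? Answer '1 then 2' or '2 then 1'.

Order 1 then 2:
  1 Medial Vowel Deletion: [topepudli] → [topepdli]
  2 Voicing Between Vowels: [topepdli] → [tobepdli]
  result: [tobepdli]
Order 2 then 1:
  2 Voicing Between Vowels: [topepudli] → [tobebudli]
  1 Medial Vowel Deletion: [tobebudli] → [tobebdli]
  result: [tobebdli]

2 then 1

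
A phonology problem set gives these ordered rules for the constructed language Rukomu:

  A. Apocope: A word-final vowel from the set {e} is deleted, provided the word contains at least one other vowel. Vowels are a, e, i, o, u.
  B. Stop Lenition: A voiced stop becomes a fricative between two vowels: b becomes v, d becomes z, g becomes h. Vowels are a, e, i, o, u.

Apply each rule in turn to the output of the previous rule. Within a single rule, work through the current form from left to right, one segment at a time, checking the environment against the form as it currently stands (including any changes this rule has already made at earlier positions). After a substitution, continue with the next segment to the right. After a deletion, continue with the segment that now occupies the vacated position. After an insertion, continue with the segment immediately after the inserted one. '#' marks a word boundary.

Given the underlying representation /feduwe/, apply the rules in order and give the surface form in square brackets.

A Apocope: [feduwe] → [feduw]
B Stop Lenition: [feduw] → [fezuw]

[fezuw]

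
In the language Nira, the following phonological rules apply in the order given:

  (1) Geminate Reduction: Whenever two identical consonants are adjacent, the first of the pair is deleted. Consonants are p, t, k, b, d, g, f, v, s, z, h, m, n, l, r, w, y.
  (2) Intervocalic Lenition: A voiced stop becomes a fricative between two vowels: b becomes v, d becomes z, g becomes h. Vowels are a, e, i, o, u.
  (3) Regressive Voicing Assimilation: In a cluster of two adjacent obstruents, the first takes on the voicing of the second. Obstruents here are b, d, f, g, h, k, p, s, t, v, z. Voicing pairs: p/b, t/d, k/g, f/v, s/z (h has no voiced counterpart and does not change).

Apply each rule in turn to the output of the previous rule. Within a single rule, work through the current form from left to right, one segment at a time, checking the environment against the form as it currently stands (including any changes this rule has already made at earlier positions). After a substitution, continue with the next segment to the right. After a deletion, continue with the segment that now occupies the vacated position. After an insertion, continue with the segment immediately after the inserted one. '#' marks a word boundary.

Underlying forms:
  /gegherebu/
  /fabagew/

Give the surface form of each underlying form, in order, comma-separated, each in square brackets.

[gekherevu], [favahew]

/gegherebu/:
  (1) Geminate Reduction: no change — [gegherebu]
  (2) Intervocalic Lenition: [gegherebu] → [gegherevu]
  (3) Regressive Voicing Assimilation: [gegherevu] → [gekherevu]
/fabagew/:
  (1) Geminate Reduction: no change — [fabagew]
  (2) Intervocalic Lenition: [fabagew] → [favahew]
  (3) Regressive Voicing Assimilation: no change — [favahew]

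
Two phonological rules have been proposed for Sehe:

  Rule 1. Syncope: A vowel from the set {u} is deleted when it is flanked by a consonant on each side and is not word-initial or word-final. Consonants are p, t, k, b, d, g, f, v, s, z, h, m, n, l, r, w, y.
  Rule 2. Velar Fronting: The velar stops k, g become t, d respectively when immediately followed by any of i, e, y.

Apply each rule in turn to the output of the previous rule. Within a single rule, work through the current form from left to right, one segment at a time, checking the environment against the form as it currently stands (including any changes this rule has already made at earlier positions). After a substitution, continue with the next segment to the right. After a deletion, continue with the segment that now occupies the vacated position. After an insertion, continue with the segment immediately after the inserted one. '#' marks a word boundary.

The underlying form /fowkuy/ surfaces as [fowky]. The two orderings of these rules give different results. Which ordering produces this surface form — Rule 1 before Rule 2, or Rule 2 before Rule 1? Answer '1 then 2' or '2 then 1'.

Order 1 then 2:
  1 Syncope: [fowkuy] → [fowky]
  2 Velar Fronting: [fowky] → [fowty]
  result: [fowty]
Order 2 then 1:
  2 Velar Fronting: no change — [fowkuy]
  1 Syncope: [fowkuy] → [fowky]
  result: [fowky]

2 then 1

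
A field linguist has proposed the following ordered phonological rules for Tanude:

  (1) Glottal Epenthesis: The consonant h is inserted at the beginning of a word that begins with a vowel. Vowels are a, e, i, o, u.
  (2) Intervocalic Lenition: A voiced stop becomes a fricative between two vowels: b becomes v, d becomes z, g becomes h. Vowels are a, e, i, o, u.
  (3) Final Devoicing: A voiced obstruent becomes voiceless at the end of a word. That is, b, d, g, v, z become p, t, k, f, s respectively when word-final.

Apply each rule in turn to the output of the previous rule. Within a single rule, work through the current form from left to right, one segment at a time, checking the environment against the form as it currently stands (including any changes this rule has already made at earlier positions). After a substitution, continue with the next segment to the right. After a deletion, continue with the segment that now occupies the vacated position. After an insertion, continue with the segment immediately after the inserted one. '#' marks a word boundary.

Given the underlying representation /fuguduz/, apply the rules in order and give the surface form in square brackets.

[fuhuzus]

(1) Glottal Epenthesis: no change — [fuguduz]
(2) Intervocalic Lenition: [fuguduz] → [fuhuzuz]
(3) Final Devoicing: [fuhuzuz] → [fuhuzus]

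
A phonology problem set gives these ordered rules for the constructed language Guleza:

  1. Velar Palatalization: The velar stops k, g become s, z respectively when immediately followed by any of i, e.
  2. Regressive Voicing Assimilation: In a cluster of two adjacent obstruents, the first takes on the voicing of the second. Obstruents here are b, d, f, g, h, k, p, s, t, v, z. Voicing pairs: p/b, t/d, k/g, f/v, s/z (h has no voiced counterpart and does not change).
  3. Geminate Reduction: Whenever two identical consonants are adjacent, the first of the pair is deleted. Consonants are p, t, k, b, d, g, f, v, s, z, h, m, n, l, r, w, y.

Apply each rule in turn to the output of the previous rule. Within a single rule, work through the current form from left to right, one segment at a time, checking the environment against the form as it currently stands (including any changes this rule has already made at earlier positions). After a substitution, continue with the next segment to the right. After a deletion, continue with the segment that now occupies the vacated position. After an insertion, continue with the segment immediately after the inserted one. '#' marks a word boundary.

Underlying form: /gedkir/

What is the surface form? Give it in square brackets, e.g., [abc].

1 Velar Palatalization: [gedkir] → [zedsir]
2 Regressive Voicing Assimilation: [zedsir] → [zetsir]
3 Geminate Reduction: no change — [zetsir]

[zetsir]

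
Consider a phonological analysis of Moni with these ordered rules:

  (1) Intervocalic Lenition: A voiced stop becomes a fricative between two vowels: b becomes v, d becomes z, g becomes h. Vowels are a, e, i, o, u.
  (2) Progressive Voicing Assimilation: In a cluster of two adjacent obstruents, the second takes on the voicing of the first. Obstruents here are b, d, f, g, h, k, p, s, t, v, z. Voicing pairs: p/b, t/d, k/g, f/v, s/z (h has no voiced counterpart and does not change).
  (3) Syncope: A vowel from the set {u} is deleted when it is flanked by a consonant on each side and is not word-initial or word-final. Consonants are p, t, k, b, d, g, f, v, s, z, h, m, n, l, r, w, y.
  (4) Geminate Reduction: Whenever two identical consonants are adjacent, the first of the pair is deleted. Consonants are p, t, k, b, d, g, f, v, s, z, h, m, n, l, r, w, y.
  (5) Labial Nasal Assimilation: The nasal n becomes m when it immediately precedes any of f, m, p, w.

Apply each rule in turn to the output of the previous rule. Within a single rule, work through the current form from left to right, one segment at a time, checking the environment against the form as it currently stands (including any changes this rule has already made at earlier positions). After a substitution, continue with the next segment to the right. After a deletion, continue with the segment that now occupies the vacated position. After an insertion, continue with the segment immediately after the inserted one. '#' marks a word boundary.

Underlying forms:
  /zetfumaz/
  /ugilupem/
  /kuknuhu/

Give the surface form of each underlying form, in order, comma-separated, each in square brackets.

/zetfumaz/:
  (1) Intervocalic Lenition: no change — [zetfumaz]
  (2) Progressive Voicing Assimilation: no change — [zetfumaz]
  (3) Syncope: [zetfumaz] → [zetfmaz]
  (4) Geminate Reduction: no change — [zetfmaz]
  (5) Labial Nasal Assimilation: no change — [zetfmaz]
/ugilupem/:
  (1) Intervocalic Lenition: [ugilupem] → [uhilupem]
  (2) Progressive Voicing Assimilation: no change — [uhilupem]
  (3) Syncope: [uhilupem] → [uhilpem]
  (4) Geminate Reduction: no change — [uhilpem]
  (5) Labial Nasal Assimilation: no change — [uhilpem]
/kuknuhu/:
  (1) Intervocalic Lenition: no change — [kuknuhu]
  (2) Progressive Voicing Assimilation: no change — [kuknuhu]
  (3) Syncope: [kuknuhu] → [kknhu]
  (4) Geminate Reduction: [kknhu] → [knhu]
  (5) Labial Nasal Assimilation: no change — [knhu]

[zetfmaz], [uhilpem], [knhu]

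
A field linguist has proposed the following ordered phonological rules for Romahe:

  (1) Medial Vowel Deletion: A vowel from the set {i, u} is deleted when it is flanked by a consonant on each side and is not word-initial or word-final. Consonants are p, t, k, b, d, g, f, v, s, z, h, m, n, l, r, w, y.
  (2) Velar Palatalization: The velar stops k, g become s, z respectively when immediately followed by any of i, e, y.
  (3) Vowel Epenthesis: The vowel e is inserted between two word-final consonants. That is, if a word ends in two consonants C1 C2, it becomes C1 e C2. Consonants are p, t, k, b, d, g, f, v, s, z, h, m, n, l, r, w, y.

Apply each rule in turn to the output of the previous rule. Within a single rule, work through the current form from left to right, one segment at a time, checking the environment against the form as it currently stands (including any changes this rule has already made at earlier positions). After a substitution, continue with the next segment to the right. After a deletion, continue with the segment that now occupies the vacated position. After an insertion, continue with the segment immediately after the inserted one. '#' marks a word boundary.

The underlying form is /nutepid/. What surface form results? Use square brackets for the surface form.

[nteped]

(1) Medial Vowel Deletion: [nutepid] → [ntepd]
(2) Velar Palatalization: no change — [ntepd]
(3) Vowel Epenthesis: [ntepd] → [nteped]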